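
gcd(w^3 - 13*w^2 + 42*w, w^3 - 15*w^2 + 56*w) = w^2 - 7*w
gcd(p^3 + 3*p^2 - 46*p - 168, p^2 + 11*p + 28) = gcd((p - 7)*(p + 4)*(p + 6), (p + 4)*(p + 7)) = p + 4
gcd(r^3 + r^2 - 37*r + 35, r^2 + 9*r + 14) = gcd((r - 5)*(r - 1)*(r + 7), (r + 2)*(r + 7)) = r + 7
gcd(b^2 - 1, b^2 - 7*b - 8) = b + 1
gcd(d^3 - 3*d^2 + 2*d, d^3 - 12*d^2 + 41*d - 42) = d - 2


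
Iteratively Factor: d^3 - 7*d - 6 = (d + 2)*(d^2 - 2*d - 3) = (d - 3)*(d + 2)*(d + 1)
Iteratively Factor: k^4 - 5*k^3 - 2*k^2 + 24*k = (k - 3)*(k^3 - 2*k^2 - 8*k) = (k - 4)*(k - 3)*(k^2 + 2*k) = (k - 4)*(k - 3)*(k + 2)*(k)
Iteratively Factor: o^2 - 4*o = (o - 4)*(o)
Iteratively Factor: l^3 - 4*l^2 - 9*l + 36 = (l - 3)*(l^2 - l - 12) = (l - 3)*(l + 3)*(l - 4)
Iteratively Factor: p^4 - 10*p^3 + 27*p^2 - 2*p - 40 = (p - 5)*(p^3 - 5*p^2 + 2*p + 8) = (p - 5)*(p - 2)*(p^2 - 3*p - 4) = (p - 5)*(p - 4)*(p - 2)*(p + 1)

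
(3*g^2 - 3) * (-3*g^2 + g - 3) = -9*g^4 + 3*g^3 - 3*g + 9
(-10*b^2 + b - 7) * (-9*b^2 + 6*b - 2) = 90*b^4 - 69*b^3 + 89*b^2 - 44*b + 14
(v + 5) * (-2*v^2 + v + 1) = -2*v^3 - 9*v^2 + 6*v + 5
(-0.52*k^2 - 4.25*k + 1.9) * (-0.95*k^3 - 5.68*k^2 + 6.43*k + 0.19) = 0.494*k^5 + 6.9911*k^4 + 18.9914*k^3 - 38.2183*k^2 + 11.4095*k + 0.361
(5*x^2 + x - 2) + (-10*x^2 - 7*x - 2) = -5*x^2 - 6*x - 4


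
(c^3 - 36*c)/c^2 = c - 36/c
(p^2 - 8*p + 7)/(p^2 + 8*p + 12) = (p^2 - 8*p + 7)/(p^2 + 8*p + 12)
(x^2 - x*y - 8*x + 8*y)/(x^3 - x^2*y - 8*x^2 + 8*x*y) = 1/x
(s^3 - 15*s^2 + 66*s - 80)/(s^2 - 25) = (s^2 - 10*s + 16)/(s + 5)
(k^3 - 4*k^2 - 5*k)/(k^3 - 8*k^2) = (k^2 - 4*k - 5)/(k*(k - 8))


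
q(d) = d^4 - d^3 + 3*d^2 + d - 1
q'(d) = 4*d^3 - 3*d^2 + 6*d + 1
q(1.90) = 17.90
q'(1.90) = 29.01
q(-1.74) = 20.78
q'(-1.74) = -39.59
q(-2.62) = 82.08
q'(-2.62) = -107.25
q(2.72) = 58.53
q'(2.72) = 75.62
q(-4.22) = 440.50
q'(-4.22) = -378.35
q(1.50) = 8.94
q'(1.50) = 16.75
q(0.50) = 0.19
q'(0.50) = 3.75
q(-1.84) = 25.01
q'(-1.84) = -45.11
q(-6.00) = 1613.00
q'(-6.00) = -1007.00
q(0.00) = -1.00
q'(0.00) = 1.00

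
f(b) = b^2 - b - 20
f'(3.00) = 5.00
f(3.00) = -14.00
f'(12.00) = 23.00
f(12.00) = 112.00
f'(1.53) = 2.06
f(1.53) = -19.19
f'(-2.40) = -5.80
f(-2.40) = -11.84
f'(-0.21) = -1.42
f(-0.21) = -19.75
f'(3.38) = 5.76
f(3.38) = -11.96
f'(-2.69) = -6.38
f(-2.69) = -10.07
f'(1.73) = 2.46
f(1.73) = -18.74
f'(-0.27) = -1.54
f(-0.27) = -19.66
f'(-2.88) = -6.76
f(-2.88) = -8.83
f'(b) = 2*b - 1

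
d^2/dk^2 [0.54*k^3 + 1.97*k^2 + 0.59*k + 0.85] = 3.24*k + 3.94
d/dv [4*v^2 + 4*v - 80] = 8*v + 4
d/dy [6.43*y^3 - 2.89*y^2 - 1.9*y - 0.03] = 19.29*y^2 - 5.78*y - 1.9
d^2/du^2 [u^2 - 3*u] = 2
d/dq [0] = 0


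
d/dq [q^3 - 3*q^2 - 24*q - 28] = 3*q^2 - 6*q - 24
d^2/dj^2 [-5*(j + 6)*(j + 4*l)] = -10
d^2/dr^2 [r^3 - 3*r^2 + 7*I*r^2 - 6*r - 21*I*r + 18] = 6*r - 6 + 14*I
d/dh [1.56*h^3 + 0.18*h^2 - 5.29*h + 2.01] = 4.68*h^2 + 0.36*h - 5.29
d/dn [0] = 0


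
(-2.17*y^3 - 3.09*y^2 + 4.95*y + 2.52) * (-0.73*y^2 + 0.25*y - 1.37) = 1.5841*y^5 + 1.7132*y^4 - 1.4131*y^3 + 3.6312*y^2 - 6.1515*y - 3.4524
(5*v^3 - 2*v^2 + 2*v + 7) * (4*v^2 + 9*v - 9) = 20*v^5 + 37*v^4 - 55*v^3 + 64*v^2 + 45*v - 63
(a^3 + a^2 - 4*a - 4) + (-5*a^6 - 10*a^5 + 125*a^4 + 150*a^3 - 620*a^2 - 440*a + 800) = -5*a^6 - 10*a^5 + 125*a^4 + 151*a^3 - 619*a^2 - 444*a + 796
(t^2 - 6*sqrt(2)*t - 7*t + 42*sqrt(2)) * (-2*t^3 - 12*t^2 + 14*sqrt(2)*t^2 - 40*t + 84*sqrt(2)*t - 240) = -2*t^5 + 2*t^4 + 26*sqrt(2)*t^4 - 124*t^3 - 26*sqrt(2)*t^3 - 852*sqrt(2)*t^2 + 208*t^2 - 240*sqrt(2)*t + 8736*t - 10080*sqrt(2)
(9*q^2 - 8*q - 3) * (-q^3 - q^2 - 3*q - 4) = -9*q^5 - q^4 - 16*q^3 - 9*q^2 + 41*q + 12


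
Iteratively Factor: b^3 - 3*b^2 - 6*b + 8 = (b + 2)*(b^2 - 5*b + 4) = (b - 1)*(b + 2)*(b - 4)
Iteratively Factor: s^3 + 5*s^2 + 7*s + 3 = (s + 1)*(s^2 + 4*s + 3) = (s + 1)*(s + 3)*(s + 1)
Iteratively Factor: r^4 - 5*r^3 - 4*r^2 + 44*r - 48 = (r - 4)*(r^3 - r^2 - 8*r + 12) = (r - 4)*(r + 3)*(r^2 - 4*r + 4) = (r - 4)*(r - 2)*(r + 3)*(r - 2)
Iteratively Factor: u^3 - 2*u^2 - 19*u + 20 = (u - 5)*(u^2 + 3*u - 4) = (u - 5)*(u + 4)*(u - 1)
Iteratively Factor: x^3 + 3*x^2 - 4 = (x + 2)*(x^2 + x - 2) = (x - 1)*(x + 2)*(x + 2)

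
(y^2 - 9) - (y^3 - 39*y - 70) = -y^3 + y^2 + 39*y + 61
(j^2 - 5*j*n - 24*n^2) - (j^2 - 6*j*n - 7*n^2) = j*n - 17*n^2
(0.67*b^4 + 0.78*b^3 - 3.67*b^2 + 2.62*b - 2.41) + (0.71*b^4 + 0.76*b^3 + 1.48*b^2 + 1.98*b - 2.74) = 1.38*b^4 + 1.54*b^3 - 2.19*b^2 + 4.6*b - 5.15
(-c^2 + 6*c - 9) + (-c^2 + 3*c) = -2*c^2 + 9*c - 9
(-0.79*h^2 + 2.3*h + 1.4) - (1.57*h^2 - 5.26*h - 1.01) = -2.36*h^2 + 7.56*h + 2.41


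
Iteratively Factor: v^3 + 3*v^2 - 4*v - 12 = (v + 3)*(v^2 - 4) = (v + 2)*(v + 3)*(v - 2)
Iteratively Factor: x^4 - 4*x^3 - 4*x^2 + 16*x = (x)*(x^3 - 4*x^2 - 4*x + 16) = x*(x + 2)*(x^2 - 6*x + 8) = x*(x - 2)*(x + 2)*(x - 4)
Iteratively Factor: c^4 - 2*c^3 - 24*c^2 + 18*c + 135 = (c + 3)*(c^3 - 5*c^2 - 9*c + 45) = (c - 3)*(c + 3)*(c^2 - 2*c - 15) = (c - 3)*(c + 3)^2*(c - 5)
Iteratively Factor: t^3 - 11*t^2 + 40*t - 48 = (t - 4)*(t^2 - 7*t + 12) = (t - 4)*(t - 3)*(t - 4)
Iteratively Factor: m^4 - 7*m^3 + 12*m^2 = (m - 4)*(m^3 - 3*m^2) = (m - 4)*(m - 3)*(m^2) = m*(m - 4)*(m - 3)*(m)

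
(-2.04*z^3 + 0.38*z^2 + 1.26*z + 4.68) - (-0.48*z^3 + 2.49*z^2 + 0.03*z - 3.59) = -1.56*z^3 - 2.11*z^2 + 1.23*z + 8.27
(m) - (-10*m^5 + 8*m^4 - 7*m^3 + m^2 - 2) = 10*m^5 - 8*m^4 + 7*m^3 - m^2 + m + 2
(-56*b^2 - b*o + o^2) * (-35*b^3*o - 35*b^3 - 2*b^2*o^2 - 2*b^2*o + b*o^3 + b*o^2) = 1960*b^5*o + 1960*b^5 + 147*b^4*o^2 + 147*b^4*o - 89*b^3*o^3 - 89*b^3*o^2 - 3*b^2*o^4 - 3*b^2*o^3 + b*o^5 + b*o^4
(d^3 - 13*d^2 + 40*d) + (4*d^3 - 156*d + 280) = 5*d^3 - 13*d^2 - 116*d + 280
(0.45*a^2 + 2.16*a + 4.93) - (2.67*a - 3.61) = 0.45*a^2 - 0.51*a + 8.54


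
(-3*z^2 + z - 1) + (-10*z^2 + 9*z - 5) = -13*z^2 + 10*z - 6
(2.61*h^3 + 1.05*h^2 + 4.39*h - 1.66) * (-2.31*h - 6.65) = -6.0291*h^4 - 19.782*h^3 - 17.1234*h^2 - 25.3589*h + 11.039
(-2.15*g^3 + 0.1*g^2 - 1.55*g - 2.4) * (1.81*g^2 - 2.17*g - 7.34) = -3.8915*g^5 + 4.8465*g^4 + 12.7585*g^3 - 1.7145*g^2 + 16.585*g + 17.616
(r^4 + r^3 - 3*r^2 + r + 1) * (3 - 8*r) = -8*r^5 - 5*r^4 + 27*r^3 - 17*r^2 - 5*r + 3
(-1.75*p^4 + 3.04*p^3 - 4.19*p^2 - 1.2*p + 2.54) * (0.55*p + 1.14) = -0.9625*p^5 - 0.323*p^4 + 1.1611*p^3 - 5.4366*p^2 + 0.0290000000000004*p + 2.8956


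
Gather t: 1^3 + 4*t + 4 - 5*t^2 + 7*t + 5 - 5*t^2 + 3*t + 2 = -10*t^2 + 14*t + 12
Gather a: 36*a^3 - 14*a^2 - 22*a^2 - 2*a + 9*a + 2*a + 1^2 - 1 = 36*a^3 - 36*a^2 + 9*a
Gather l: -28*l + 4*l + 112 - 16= 96 - 24*l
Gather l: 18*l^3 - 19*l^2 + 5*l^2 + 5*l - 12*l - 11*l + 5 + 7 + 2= 18*l^3 - 14*l^2 - 18*l + 14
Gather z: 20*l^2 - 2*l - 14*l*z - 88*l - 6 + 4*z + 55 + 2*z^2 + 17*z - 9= 20*l^2 - 90*l + 2*z^2 + z*(21 - 14*l) + 40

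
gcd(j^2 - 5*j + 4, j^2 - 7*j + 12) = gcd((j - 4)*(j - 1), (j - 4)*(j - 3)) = j - 4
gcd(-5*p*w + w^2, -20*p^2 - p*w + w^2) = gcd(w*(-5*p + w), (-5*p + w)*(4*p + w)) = 5*p - w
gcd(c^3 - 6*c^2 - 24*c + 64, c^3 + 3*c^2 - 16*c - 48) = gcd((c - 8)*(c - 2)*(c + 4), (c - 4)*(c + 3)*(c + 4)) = c + 4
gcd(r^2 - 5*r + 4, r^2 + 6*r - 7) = r - 1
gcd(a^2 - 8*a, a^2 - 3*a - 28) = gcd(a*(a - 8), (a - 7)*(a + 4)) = 1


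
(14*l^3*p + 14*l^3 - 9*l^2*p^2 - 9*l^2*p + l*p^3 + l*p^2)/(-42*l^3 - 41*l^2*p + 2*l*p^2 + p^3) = l*(-14*l^2*p - 14*l^2 + 9*l*p^2 + 9*l*p - p^3 - p^2)/(42*l^3 + 41*l^2*p - 2*l*p^2 - p^3)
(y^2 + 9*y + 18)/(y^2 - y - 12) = (y + 6)/(y - 4)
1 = 1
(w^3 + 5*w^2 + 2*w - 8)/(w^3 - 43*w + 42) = (w^2 + 6*w + 8)/(w^2 + w - 42)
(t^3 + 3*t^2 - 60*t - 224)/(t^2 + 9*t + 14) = (t^2 - 4*t - 32)/(t + 2)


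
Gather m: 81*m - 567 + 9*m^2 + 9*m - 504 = 9*m^2 + 90*m - 1071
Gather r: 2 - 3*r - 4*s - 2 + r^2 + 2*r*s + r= r^2 + r*(2*s - 2) - 4*s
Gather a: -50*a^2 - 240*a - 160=-50*a^2 - 240*a - 160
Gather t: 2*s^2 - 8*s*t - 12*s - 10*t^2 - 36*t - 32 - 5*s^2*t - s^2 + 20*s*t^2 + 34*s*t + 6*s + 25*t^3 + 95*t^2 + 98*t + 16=s^2 - 6*s + 25*t^3 + t^2*(20*s + 85) + t*(-5*s^2 + 26*s + 62) - 16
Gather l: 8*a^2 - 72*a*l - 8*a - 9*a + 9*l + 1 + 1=8*a^2 - 17*a + l*(9 - 72*a) + 2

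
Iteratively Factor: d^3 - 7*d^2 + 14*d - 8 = (d - 2)*(d^2 - 5*d + 4) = (d - 2)*(d - 1)*(d - 4)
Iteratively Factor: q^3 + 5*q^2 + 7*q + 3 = (q + 1)*(q^2 + 4*q + 3) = (q + 1)*(q + 3)*(q + 1)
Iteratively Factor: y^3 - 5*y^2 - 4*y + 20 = (y - 2)*(y^2 - 3*y - 10) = (y - 5)*(y - 2)*(y + 2)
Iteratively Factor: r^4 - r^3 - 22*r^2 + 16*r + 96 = (r - 3)*(r^3 + 2*r^2 - 16*r - 32) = (r - 4)*(r - 3)*(r^2 + 6*r + 8) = (r - 4)*(r - 3)*(r + 2)*(r + 4)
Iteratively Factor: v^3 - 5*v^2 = (v - 5)*(v^2) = v*(v - 5)*(v)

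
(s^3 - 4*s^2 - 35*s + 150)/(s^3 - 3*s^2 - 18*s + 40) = (s^2 + s - 30)/(s^2 + 2*s - 8)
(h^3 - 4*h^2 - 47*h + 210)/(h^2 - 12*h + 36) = (h^2 + 2*h - 35)/(h - 6)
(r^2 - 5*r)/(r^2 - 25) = r/(r + 5)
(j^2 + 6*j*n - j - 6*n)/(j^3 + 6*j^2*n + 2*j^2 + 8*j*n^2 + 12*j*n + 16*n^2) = (j^2 + 6*j*n - j - 6*n)/(j^3 + 6*j^2*n + 2*j^2 + 8*j*n^2 + 12*j*n + 16*n^2)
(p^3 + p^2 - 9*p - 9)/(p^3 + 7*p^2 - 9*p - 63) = (p + 1)/(p + 7)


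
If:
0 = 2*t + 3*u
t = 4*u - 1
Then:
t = -3/11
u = 2/11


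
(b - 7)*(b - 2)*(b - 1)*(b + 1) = b^4 - 9*b^3 + 13*b^2 + 9*b - 14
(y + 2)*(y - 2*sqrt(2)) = y^2 - 2*sqrt(2)*y + 2*y - 4*sqrt(2)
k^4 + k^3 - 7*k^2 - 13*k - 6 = (k - 3)*(k + 1)^2*(k + 2)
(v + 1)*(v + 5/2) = v^2 + 7*v/2 + 5/2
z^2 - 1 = (z - 1)*(z + 1)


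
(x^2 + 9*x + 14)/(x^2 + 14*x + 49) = (x + 2)/(x + 7)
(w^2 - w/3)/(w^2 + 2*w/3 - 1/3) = w/(w + 1)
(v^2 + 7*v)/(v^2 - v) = (v + 7)/(v - 1)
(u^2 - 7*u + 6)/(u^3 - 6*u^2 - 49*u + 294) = (u - 1)/(u^2 - 49)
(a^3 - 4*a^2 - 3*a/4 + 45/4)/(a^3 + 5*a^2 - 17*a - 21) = (a^2 - a - 15/4)/(a^2 + 8*a + 7)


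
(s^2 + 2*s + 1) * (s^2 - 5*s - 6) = s^4 - 3*s^3 - 15*s^2 - 17*s - 6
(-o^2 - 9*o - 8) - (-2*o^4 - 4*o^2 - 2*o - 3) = 2*o^4 + 3*o^2 - 7*o - 5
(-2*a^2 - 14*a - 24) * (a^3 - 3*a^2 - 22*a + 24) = -2*a^5 - 8*a^4 + 62*a^3 + 332*a^2 + 192*a - 576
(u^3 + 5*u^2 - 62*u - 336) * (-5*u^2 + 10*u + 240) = -5*u^5 - 15*u^4 + 600*u^3 + 2260*u^2 - 18240*u - 80640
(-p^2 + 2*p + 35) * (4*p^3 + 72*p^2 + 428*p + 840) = -4*p^5 - 64*p^4 - 144*p^3 + 2536*p^2 + 16660*p + 29400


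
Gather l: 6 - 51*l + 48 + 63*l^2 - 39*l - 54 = 63*l^2 - 90*l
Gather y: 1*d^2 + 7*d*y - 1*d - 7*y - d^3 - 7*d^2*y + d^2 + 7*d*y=-d^3 + 2*d^2 - d + y*(-7*d^2 + 14*d - 7)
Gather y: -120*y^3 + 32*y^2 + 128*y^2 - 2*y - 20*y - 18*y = -120*y^3 + 160*y^2 - 40*y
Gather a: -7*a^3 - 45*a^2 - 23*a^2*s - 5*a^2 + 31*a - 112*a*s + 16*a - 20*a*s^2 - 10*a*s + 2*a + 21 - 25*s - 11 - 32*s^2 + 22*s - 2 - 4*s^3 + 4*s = -7*a^3 + a^2*(-23*s - 50) + a*(-20*s^2 - 122*s + 49) - 4*s^3 - 32*s^2 + s + 8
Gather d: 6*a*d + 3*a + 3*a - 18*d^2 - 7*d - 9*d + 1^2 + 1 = 6*a - 18*d^2 + d*(6*a - 16) + 2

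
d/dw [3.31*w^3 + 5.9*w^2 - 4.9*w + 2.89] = 9.93*w^2 + 11.8*w - 4.9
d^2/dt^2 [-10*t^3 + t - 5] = -60*t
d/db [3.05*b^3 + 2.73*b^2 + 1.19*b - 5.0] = 9.15*b^2 + 5.46*b + 1.19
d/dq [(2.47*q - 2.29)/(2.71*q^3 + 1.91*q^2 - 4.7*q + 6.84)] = (-13.3874*q^3 + 13.9*q^2 + 8.7478*q + 6.1318)/(7.3441*q^6 + 10.3522*q^5 - 21.8259*q^4 + 19.1188*q^3 + 48.2188*q^2 - 64.296*q + 46.7856)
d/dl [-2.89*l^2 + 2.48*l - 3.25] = 2.48 - 5.78*l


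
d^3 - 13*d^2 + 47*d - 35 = (d - 7)*(d - 5)*(d - 1)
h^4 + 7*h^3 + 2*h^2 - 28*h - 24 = (h - 2)*(h + 1)*(h + 2)*(h + 6)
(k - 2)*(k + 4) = k^2 + 2*k - 8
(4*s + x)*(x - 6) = 4*s*x - 24*s + x^2 - 6*x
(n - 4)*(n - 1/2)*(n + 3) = n^3 - 3*n^2/2 - 23*n/2 + 6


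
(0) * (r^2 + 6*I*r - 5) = 0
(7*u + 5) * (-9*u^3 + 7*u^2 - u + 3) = -63*u^4 + 4*u^3 + 28*u^2 + 16*u + 15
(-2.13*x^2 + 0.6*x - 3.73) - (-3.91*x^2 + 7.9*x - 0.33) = 1.78*x^2 - 7.3*x - 3.4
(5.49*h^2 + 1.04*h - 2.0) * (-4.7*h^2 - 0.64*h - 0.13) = -25.803*h^4 - 8.4016*h^3 + 8.0207*h^2 + 1.1448*h + 0.26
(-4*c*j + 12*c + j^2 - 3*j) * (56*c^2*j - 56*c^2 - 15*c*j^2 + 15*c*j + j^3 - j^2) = -224*c^3*j^2 + 896*c^3*j - 672*c^3 + 116*c^2*j^3 - 464*c^2*j^2 + 348*c^2*j - 19*c*j^4 + 76*c*j^3 - 57*c*j^2 + j^5 - 4*j^4 + 3*j^3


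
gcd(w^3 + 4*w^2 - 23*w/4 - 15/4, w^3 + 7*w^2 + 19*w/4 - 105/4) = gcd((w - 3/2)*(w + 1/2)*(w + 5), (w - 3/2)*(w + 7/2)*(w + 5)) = w^2 + 7*w/2 - 15/2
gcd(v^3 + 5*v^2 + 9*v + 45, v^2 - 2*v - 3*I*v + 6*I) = v - 3*I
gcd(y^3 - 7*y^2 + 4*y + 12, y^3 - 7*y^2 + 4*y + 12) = y^3 - 7*y^2 + 4*y + 12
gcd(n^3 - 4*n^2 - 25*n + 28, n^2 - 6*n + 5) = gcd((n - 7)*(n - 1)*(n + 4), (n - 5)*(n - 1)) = n - 1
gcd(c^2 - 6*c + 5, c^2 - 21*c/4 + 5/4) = c - 5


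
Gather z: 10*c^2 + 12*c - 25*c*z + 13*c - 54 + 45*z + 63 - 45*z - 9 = 10*c^2 - 25*c*z + 25*c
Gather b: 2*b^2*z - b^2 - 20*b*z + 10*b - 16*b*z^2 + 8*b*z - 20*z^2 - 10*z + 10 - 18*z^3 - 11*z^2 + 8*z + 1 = b^2*(2*z - 1) + b*(-16*z^2 - 12*z + 10) - 18*z^3 - 31*z^2 - 2*z + 11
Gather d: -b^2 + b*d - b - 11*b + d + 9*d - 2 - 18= -b^2 - 12*b + d*(b + 10) - 20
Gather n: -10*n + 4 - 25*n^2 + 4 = -25*n^2 - 10*n + 8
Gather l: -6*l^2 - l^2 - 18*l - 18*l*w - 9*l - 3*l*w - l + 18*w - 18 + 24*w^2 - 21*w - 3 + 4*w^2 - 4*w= -7*l^2 + l*(-21*w - 28) + 28*w^2 - 7*w - 21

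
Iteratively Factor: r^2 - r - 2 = (r + 1)*(r - 2)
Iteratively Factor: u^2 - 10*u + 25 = (u - 5)*(u - 5)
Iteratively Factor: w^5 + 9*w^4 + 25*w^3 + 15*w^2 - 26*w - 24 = (w + 2)*(w^4 + 7*w^3 + 11*w^2 - 7*w - 12) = (w + 2)*(w + 3)*(w^3 + 4*w^2 - w - 4) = (w - 1)*(w + 2)*(w + 3)*(w^2 + 5*w + 4) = (w - 1)*(w + 2)*(w + 3)*(w + 4)*(w + 1)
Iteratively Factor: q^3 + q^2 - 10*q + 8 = (q - 2)*(q^2 + 3*q - 4) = (q - 2)*(q + 4)*(q - 1)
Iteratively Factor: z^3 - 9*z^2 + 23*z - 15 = (z - 3)*(z^2 - 6*z + 5) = (z - 3)*(z - 1)*(z - 5)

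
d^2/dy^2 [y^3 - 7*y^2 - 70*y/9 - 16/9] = 6*y - 14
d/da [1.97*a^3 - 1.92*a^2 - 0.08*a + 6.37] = 5.91*a^2 - 3.84*a - 0.08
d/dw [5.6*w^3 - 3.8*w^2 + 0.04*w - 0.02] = 16.8*w^2 - 7.6*w + 0.04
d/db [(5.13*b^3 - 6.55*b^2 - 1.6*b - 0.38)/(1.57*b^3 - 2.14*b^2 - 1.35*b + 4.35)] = (3.5527136788005e-15*b^5 - 0.694700000000005*b^4 - 8.827*b^3 + 74.1548*b^2 - 58.6114*b - 7.473)/(2.4649*b^6 - 6.7196*b^5 + 0.340599999999999*b^4 + 19.437*b^3 - 16.7955*b^2 - 11.745*b + 18.9225)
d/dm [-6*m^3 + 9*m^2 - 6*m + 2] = -18*m^2 + 18*m - 6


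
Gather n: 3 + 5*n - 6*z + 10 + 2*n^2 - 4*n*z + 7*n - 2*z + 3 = 2*n^2 + n*(12 - 4*z) - 8*z + 16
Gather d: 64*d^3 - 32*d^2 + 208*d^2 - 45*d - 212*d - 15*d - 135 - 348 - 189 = 64*d^3 + 176*d^2 - 272*d - 672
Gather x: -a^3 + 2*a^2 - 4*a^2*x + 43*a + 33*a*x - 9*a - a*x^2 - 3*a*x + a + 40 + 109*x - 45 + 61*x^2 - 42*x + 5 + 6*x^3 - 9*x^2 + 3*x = -a^3 + 2*a^2 + 35*a + 6*x^3 + x^2*(52 - a) + x*(-4*a^2 + 30*a + 70)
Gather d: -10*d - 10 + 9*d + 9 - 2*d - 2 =-3*d - 3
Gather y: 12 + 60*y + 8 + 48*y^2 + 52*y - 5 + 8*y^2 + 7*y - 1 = 56*y^2 + 119*y + 14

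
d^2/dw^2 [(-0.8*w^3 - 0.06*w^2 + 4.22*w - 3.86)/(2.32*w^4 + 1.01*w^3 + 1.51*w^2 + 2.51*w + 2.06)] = (-8.61184*w^9 - 1.937664*w^8 + 288.536544*w^7 - 189.350444*w^6 - 48.69078*w^5 - 371.712816*w^4 - 592.517748*w^3 - 19.208136*w^2 - 138.721692*w - 68.772036)/(12.487168*w^12 + 16.308672*w^11 + 31.482168*w^10 + 62.789165*w^9 + 89.042373*w^8 + 96.3102*w^7 + 119.863423*w^6 + 127.083444*w^5 + 103.499763*w^4 + 75.516995*w^3 + 58.158126*w^2 + 31.954308*w + 8.741816)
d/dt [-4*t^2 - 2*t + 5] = -8*t - 2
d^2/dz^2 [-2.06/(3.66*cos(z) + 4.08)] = (-30.761568*cos(z) + 13.797468*cos(2*z) - 41.392404)/(3.66*cos(z) + 4.08)^3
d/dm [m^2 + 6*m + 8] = 2*m + 6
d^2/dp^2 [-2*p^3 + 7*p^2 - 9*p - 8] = 14 - 12*p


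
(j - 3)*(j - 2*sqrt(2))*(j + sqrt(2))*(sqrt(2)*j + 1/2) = sqrt(2)*j^4 - 3*sqrt(2)*j^3 - 3*j^3/2 - 9*sqrt(2)*j^2/2 + 9*j^2/2 - 2*j + 27*sqrt(2)*j/2 + 6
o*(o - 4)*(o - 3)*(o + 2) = o^4 - 5*o^3 - 2*o^2 + 24*o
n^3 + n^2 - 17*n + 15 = (n - 3)*(n - 1)*(n + 5)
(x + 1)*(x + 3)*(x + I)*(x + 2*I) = x^4 + 4*x^3 + 3*I*x^3 + x^2 + 12*I*x^2 - 8*x + 9*I*x - 6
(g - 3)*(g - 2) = g^2 - 5*g + 6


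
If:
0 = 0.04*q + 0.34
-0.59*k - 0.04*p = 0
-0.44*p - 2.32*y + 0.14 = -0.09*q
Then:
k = 0.357473035439137*y + 0.0963020030816641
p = -5.27272727272727*y - 1.42045454545455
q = -8.50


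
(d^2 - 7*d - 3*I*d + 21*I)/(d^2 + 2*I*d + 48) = (d^2 - 7*d - 3*I*d + 21*I)/(d^2 + 2*I*d + 48)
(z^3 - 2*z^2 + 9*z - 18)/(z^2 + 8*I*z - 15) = (z^2 - z*(2 + 3*I) + 6*I)/(z + 5*I)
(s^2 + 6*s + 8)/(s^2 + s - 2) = (s + 4)/(s - 1)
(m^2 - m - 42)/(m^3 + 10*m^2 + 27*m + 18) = (m - 7)/(m^2 + 4*m + 3)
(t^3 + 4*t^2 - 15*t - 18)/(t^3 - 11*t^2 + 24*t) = (t^2 + 7*t + 6)/(t*(t - 8))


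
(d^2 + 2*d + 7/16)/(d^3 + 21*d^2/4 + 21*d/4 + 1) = (d + 7/4)/(d^2 + 5*d + 4)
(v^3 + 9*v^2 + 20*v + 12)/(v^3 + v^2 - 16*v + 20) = (v^3 + 9*v^2 + 20*v + 12)/(v^3 + v^2 - 16*v + 20)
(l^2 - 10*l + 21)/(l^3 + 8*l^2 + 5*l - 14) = (l^2 - 10*l + 21)/(l^3 + 8*l^2 + 5*l - 14)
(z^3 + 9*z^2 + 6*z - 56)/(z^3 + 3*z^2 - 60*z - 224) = (z - 2)/(z - 8)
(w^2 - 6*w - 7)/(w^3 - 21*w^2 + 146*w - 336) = (w + 1)/(w^2 - 14*w + 48)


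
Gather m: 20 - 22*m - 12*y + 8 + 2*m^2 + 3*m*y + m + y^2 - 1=2*m^2 + m*(3*y - 21) + y^2 - 12*y + 27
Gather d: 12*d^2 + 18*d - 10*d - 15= 12*d^2 + 8*d - 15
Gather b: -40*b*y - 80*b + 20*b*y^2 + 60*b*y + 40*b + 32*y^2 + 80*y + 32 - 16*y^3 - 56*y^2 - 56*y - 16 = b*(20*y^2 + 20*y - 40) - 16*y^3 - 24*y^2 + 24*y + 16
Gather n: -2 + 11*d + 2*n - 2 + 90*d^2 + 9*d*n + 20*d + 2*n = 90*d^2 + 31*d + n*(9*d + 4) - 4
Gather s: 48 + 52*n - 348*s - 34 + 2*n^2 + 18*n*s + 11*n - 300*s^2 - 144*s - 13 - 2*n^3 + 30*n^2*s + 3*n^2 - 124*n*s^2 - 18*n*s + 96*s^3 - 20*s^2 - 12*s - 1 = -2*n^3 + 5*n^2 + 63*n + 96*s^3 + s^2*(-124*n - 320) + s*(30*n^2 - 504)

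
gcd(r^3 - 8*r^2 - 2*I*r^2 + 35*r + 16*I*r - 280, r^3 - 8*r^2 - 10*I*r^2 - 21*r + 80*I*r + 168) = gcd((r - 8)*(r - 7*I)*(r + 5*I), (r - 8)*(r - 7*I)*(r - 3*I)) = r^2 + r*(-8 - 7*I) + 56*I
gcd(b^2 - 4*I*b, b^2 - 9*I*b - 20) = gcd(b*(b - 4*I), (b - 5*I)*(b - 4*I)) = b - 4*I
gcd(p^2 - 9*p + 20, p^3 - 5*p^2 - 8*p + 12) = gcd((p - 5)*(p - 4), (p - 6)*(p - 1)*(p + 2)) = 1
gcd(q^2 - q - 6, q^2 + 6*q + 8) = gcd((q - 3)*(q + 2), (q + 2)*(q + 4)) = q + 2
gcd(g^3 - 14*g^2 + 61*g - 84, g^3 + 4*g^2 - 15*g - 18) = g - 3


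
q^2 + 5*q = q*(q + 5)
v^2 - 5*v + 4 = (v - 4)*(v - 1)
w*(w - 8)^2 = w^3 - 16*w^2 + 64*w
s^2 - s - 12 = (s - 4)*(s + 3)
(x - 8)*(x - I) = x^2 - 8*x - I*x + 8*I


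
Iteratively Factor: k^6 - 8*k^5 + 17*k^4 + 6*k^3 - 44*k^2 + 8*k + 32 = (k - 2)*(k^5 - 6*k^4 + 5*k^3 + 16*k^2 - 12*k - 16) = (k - 2)^2*(k^4 - 4*k^3 - 3*k^2 + 10*k + 8) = (k - 2)^2*(k + 1)*(k^3 - 5*k^2 + 2*k + 8) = (k - 4)*(k - 2)^2*(k + 1)*(k^2 - k - 2) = (k - 4)*(k - 2)^3*(k + 1)*(k + 1)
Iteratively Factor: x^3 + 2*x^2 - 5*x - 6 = (x - 2)*(x^2 + 4*x + 3) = (x - 2)*(x + 1)*(x + 3)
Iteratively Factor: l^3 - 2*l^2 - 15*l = (l + 3)*(l^2 - 5*l) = (l - 5)*(l + 3)*(l)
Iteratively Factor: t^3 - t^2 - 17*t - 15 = (t + 3)*(t^2 - 4*t - 5) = (t + 1)*(t + 3)*(t - 5)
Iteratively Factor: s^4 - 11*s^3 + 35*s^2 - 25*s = (s - 5)*(s^3 - 6*s^2 + 5*s) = (s - 5)*(s - 1)*(s^2 - 5*s) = (s - 5)^2*(s - 1)*(s)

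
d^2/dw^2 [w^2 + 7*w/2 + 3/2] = 2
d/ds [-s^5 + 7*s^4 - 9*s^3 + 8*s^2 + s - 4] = -5*s^4 + 28*s^3 - 27*s^2 + 16*s + 1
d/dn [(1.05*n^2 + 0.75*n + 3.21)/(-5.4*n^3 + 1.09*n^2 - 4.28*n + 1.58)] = (5.67*n^4 + 8.1*n^3 + 46.6905*n^2 - 3.6798*n + 14.9238)/(29.16*n^6 - 11.772*n^5 + 47.4121*n^4 - 26.3944*n^3 + 21.7628*n^2 - 13.5248*n + 2.4964)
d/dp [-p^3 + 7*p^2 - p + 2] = -3*p^2 + 14*p - 1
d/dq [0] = 0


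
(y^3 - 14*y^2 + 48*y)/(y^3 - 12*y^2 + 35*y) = (y^2 - 14*y + 48)/(y^2 - 12*y + 35)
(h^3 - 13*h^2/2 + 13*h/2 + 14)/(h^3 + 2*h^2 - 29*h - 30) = (h^2 - 15*h/2 + 14)/(h^2 + h - 30)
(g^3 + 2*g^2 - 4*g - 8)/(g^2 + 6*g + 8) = (g^2 - 4)/(g + 4)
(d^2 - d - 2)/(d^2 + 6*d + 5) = (d - 2)/(d + 5)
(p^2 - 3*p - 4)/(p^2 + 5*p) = (p^2 - 3*p - 4)/(p*(p + 5))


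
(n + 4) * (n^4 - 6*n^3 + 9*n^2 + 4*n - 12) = n^5 - 2*n^4 - 15*n^3 + 40*n^2 + 4*n - 48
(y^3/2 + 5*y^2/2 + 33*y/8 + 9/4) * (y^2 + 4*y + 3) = y^5/2 + 9*y^4/2 + 125*y^3/8 + 105*y^2/4 + 171*y/8 + 27/4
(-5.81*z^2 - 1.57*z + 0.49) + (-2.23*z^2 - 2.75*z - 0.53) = -8.04*z^2 - 4.32*z - 0.04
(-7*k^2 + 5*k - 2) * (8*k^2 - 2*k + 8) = -56*k^4 + 54*k^3 - 82*k^2 + 44*k - 16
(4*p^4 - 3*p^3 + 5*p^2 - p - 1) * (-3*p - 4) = -12*p^5 - 7*p^4 - 3*p^3 - 17*p^2 + 7*p + 4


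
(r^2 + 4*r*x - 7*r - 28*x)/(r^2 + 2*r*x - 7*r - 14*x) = (r + 4*x)/(r + 2*x)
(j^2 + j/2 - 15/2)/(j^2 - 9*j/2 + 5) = (j + 3)/(j - 2)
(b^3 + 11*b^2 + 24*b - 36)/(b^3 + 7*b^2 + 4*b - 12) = (b + 6)/(b + 2)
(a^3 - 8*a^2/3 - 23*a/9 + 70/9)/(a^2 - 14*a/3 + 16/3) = (9*a^2 - 6*a - 35)/(3*(3*a - 8))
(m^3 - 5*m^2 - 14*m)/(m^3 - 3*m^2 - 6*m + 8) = m*(m - 7)/(m^2 - 5*m + 4)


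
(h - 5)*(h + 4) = h^2 - h - 20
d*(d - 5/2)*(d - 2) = d^3 - 9*d^2/2 + 5*d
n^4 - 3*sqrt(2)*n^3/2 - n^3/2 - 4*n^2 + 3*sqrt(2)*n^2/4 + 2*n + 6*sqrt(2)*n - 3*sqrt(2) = (n - 2)*(n - 1/2)*(n + 2)*(n - 3*sqrt(2)/2)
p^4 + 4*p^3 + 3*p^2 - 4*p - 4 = (p - 1)*(p + 1)*(p + 2)^2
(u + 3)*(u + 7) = u^2 + 10*u + 21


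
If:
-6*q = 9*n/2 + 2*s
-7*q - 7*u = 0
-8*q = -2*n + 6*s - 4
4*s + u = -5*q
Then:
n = -16/17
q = 18/17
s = -18/17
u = -18/17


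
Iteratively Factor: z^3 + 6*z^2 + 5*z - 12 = (z - 1)*(z^2 + 7*z + 12) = (z - 1)*(z + 3)*(z + 4)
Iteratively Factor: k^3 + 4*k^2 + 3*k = (k + 3)*(k^2 + k) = (k + 1)*(k + 3)*(k)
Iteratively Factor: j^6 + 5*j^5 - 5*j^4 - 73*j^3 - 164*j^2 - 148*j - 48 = (j + 2)*(j^5 + 3*j^4 - 11*j^3 - 51*j^2 - 62*j - 24) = (j + 1)*(j + 2)*(j^4 + 2*j^3 - 13*j^2 - 38*j - 24) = (j - 4)*(j + 1)*(j + 2)*(j^3 + 6*j^2 + 11*j + 6) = (j - 4)*(j + 1)^2*(j + 2)*(j^2 + 5*j + 6) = (j - 4)*(j + 1)^2*(j + 2)^2*(j + 3)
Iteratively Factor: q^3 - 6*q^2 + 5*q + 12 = (q - 4)*(q^2 - 2*q - 3) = (q - 4)*(q + 1)*(q - 3)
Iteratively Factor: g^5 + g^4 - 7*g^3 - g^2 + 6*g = (g)*(g^4 + g^3 - 7*g^2 - g + 6) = g*(g - 2)*(g^3 + 3*g^2 - g - 3) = g*(g - 2)*(g + 3)*(g^2 - 1) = g*(g - 2)*(g - 1)*(g + 3)*(g + 1)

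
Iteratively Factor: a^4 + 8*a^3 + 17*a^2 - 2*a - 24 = (a + 2)*(a^3 + 6*a^2 + 5*a - 12) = (a - 1)*(a + 2)*(a^2 + 7*a + 12) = (a - 1)*(a + 2)*(a + 3)*(a + 4)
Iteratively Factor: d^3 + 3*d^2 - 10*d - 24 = (d - 3)*(d^2 + 6*d + 8) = (d - 3)*(d + 2)*(d + 4)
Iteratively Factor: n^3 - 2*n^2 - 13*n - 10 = (n - 5)*(n^2 + 3*n + 2) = (n - 5)*(n + 1)*(n + 2)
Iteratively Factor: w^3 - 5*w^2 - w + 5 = (w - 5)*(w^2 - 1) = (w - 5)*(w - 1)*(w + 1)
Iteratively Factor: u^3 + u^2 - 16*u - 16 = (u + 4)*(u^2 - 3*u - 4) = (u + 1)*(u + 4)*(u - 4)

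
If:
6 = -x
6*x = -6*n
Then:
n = 6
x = -6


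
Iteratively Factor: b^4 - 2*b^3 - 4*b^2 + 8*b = (b - 2)*(b^3 - 4*b) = (b - 2)^2*(b^2 + 2*b) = b*(b - 2)^2*(b + 2)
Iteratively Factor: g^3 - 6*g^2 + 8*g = (g - 4)*(g^2 - 2*g) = g*(g - 4)*(g - 2)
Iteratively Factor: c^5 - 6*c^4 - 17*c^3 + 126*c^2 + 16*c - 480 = (c - 3)*(c^4 - 3*c^3 - 26*c^2 + 48*c + 160) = (c - 3)*(c + 2)*(c^3 - 5*c^2 - 16*c + 80) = (c - 5)*(c - 3)*(c + 2)*(c^2 - 16) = (c - 5)*(c - 4)*(c - 3)*(c + 2)*(c + 4)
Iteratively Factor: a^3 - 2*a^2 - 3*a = (a + 1)*(a^2 - 3*a) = a*(a + 1)*(a - 3)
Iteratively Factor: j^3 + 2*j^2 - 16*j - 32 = (j + 4)*(j^2 - 2*j - 8) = (j - 4)*(j + 4)*(j + 2)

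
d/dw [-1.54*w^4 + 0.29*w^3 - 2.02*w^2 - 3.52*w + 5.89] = -6.16*w^3 + 0.87*w^2 - 4.04*w - 3.52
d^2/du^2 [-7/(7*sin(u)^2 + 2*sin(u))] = 14*(98*sin(u) + 21 - 145/sin(u) - 42/sin(u)^2 - 4/sin(u)^3)/(7*sin(u) + 2)^3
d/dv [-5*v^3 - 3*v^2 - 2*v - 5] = -15*v^2 - 6*v - 2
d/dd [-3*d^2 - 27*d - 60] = -6*d - 27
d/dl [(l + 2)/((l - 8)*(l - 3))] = (-l^2 - 4*l + 46)/(l^4 - 22*l^3 + 169*l^2 - 528*l + 576)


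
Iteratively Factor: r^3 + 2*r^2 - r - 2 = (r + 2)*(r^2 - 1) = (r + 1)*(r + 2)*(r - 1)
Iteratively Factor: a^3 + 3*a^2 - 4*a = (a - 1)*(a^2 + 4*a) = (a - 1)*(a + 4)*(a)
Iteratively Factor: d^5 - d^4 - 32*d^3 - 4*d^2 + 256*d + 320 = (d + 4)*(d^4 - 5*d^3 - 12*d^2 + 44*d + 80) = (d - 5)*(d + 4)*(d^3 - 12*d - 16) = (d - 5)*(d - 4)*(d + 4)*(d^2 + 4*d + 4) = (d - 5)*(d - 4)*(d + 2)*(d + 4)*(d + 2)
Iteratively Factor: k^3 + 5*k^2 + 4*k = (k)*(k^2 + 5*k + 4) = k*(k + 1)*(k + 4)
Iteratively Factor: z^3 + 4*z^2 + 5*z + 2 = (z + 1)*(z^2 + 3*z + 2) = (z + 1)^2*(z + 2)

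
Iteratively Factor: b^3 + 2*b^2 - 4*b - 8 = (b + 2)*(b^2 - 4) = (b - 2)*(b + 2)*(b + 2)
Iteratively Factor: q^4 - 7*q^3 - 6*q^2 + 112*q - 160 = (q + 4)*(q^3 - 11*q^2 + 38*q - 40) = (q - 4)*(q + 4)*(q^2 - 7*q + 10) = (q - 5)*(q - 4)*(q + 4)*(q - 2)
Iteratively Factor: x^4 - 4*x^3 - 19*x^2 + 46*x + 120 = (x - 4)*(x^3 - 19*x - 30) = (x - 5)*(x - 4)*(x^2 + 5*x + 6) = (x - 5)*(x - 4)*(x + 3)*(x + 2)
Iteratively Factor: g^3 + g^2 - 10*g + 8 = (g + 4)*(g^2 - 3*g + 2) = (g - 1)*(g + 4)*(g - 2)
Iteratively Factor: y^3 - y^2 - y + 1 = (y - 1)*(y^2 - 1) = (y - 1)^2*(y + 1)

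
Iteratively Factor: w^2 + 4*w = (w + 4)*(w)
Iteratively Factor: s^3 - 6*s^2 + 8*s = (s - 4)*(s^2 - 2*s) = (s - 4)*(s - 2)*(s)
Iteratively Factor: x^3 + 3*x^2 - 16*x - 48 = (x - 4)*(x^2 + 7*x + 12) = (x - 4)*(x + 3)*(x + 4)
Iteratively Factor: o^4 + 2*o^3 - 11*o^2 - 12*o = (o - 3)*(o^3 + 5*o^2 + 4*o) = (o - 3)*(o + 1)*(o^2 + 4*o) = (o - 3)*(o + 1)*(o + 4)*(o)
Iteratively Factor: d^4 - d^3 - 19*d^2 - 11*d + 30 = (d + 3)*(d^3 - 4*d^2 - 7*d + 10) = (d + 2)*(d + 3)*(d^2 - 6*d + 5) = (d - 5)*(d + 2)*(d + 3)*(d - 1)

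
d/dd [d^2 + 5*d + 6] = 2*d + 5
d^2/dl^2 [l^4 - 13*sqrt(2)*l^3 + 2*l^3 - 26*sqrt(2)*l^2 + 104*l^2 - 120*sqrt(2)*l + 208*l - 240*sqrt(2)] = 12*l^2 - 78*sqrt(2)*l + 12*l - 52*sqrt(2) + 208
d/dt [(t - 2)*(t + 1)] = 2*t - 1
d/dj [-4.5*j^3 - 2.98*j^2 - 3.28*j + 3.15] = -13.5*j^2 - 5.96*j - 3.28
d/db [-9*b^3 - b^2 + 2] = b*(-27*b - 2)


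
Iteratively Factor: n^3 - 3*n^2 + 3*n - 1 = (n - 1)*(n^2 - 2*n + 1) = (n - 1)^2*(n - 1)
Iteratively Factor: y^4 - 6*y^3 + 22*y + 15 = (y - 3)*(y^3 - 3*y^2 - 9*y - 5) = (y - 3)*(y + 1)*(y^2 - 4*y - 5) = (y - 3)*(y + 1)^2*(y - 5)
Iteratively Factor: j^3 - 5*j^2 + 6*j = (j - 3)*(j^2 - 2*j) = j*(j - 3)*(j - 2)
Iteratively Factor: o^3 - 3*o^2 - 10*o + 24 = (o - 4)*(o^2 + o - 6) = (o - 4)*(o - 2)*(o + 3)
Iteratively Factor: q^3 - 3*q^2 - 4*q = (q)*(q^2 - 3*q - 4) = q*(q - 4)*(q + 1)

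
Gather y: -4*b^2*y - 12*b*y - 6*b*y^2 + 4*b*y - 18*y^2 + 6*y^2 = y^2*(-6*b - 12) + y*(-4*b^2 - 8*b)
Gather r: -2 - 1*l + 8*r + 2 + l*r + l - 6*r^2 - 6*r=-6*r^2 + r*(l + 2)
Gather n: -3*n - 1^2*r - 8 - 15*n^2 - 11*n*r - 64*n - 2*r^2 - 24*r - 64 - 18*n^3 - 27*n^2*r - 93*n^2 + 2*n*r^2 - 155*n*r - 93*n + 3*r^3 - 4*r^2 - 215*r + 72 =-18*n^3 + n^2*(-27*r - 108) + n*(2*r^2 - 166*r - 160) + 3*r^3 - 6*r^2 - 240*r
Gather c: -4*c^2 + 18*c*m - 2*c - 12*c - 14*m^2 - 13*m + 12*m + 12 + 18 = -4*c^2 + c*(18*m - 14) - 14*m^2 - m + 30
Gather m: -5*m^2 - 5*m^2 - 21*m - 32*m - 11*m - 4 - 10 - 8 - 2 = -10*m^2 - 64*m - 24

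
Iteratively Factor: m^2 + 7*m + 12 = (m + 4)*(m + 3)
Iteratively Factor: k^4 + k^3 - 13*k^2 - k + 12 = (k + 4)*(k^3 - 3*k^2 - k + 3) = (k - 1)*(k + 4)*(k^2 - 2*k - 3) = (k - 3)*(k - 1)*(k + 4)*(k + 1)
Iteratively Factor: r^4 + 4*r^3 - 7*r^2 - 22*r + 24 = (r - 1)*(r^3 + 5*r^2 - 2*r - 24) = (r - 1)*(r + 4)*(r^2 + r - 6) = (r - 2)*(r - 1)*(r + 4)*(r + 3)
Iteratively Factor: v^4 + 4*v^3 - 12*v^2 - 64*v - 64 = (v + 2)*(v^3 + 2*v^2 - 16*v - 32) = (v - 4)*(v + 2)*(v^2 + 6*v + 8) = (v - 4)*(v + 2)^2*(v + 4)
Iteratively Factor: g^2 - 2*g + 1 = (g - 1)*(g - 1)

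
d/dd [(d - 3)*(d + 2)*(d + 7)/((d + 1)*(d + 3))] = (d^4 + 8*d^3 + 46*d^2 + 120*d + 129)/(d^4 + 8*d^3 + 22*d^2 + 24*d + 9)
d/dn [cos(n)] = -sin(n)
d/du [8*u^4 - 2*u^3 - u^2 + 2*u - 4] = 32*u^3 - 6*u^2 - 2*u + 2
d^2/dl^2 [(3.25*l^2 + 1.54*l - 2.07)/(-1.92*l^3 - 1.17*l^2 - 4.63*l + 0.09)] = (-23.9616*l^6 - 34.062336*l^5 + 244.16064*l^4 + 124.913274*l^3 + 122.163876*l^2 + 68.453586*l + 87.848622)/(7.077888*l^9 + 12.939264*l^8 + 59.08896*l^7 + 63.011277*l^6 + 141.277509*l^5 + 70.073532*l^4 + 96.374269*l^3 - 5.759532*l^2 + 0.112509*l - 0.000729)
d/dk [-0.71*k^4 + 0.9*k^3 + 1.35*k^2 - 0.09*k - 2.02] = -2.84*k^3 + 2.7*k^2 + 2.7*k - 0.09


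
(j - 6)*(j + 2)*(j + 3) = j^3 - j^2 - 24*j - 36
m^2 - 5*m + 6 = (m - 3)*(m - 2)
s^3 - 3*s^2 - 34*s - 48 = (s - 8)*(s + 2)*(s + 3)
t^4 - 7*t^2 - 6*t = t*(t - 3)*(t + 1)*(t + 2)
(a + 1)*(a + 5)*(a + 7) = a^3 + 13*a^2 + 47*a + 35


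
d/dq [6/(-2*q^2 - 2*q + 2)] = 3*(2*q + 1)/(q^2 + q - 1)^2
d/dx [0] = 0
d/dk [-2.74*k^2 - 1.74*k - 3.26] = -5.48*k - 1.74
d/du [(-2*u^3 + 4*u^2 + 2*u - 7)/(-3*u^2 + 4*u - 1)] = 2*(3*u^4 - 8*u^3 + 14*u^2 - 25*u + 13)/(9*u^4 - 24*u^3 + 22*u^2 - 8*u + 1)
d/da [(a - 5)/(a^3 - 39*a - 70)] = (a^3 - 39*a - 3*(a - 5)*(a^2 - 13) - 70)/(-a^3 + 39*a + 70)^2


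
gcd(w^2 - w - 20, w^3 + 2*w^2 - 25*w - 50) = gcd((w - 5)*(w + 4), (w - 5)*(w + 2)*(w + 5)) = w - 5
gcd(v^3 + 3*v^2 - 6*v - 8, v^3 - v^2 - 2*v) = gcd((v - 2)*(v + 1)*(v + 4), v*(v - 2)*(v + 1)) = v^2 - v - 2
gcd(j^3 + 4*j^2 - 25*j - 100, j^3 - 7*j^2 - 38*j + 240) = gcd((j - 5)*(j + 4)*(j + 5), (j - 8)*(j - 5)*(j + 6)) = j - 5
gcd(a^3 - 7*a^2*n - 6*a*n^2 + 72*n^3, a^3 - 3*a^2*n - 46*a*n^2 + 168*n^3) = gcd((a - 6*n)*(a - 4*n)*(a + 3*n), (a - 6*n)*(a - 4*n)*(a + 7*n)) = a^2 - 10*a*n + 24*n^2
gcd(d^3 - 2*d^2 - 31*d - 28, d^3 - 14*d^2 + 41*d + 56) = d^2 - 6*d - 7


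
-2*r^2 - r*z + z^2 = (-2*r + z)*(r + z)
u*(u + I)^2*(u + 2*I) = u^4 + 4*I*u^3 - 5*u^2 - 2*I*u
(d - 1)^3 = d^3 - 3*d^2 + 3*d - 1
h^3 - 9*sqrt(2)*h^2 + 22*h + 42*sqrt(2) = (h - 7*sqrt(2))*(h - 3*sqrt(2))*(h + sqrt(2))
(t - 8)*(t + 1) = t^2 - 7*t - 8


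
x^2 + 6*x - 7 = (x - 1)*(x + 7)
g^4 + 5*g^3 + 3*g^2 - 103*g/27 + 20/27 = (g - 1/3)^2*(g + 5/3)*(g + 4)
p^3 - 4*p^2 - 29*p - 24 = (p - 8)*(p + 1)*(p + 3)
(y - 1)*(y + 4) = y^2 + 3*y - 4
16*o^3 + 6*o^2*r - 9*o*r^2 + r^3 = (-8*o + r)*(-2*o + r)*(o + r)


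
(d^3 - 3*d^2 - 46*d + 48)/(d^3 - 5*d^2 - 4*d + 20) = (d^3 - 3*d^2 - 46*d + 48)/(d^3 - 5*d^2 - 4*d + 20)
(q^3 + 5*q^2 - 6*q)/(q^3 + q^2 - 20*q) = (q^2 + 5*q - 6)/(q^2 + q - 20)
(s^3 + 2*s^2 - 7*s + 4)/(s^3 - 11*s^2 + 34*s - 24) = (s^2 + 3*s - 4)/(s^2 - 10*s + 24)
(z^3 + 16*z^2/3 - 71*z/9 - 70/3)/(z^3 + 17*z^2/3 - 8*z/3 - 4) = (9*z^2 - 6*z - 35)/(3*(3*z^2 - z - 2))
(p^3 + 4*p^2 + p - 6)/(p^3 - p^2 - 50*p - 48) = (-p^3 - 4*p^2 - p + 6)/(-p^3 + p^2 + 50*p + 48)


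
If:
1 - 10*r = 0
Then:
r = 1/10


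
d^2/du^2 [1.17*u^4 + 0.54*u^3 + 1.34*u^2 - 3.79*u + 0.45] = 14.04*u^2 + 3.24*u + 2.68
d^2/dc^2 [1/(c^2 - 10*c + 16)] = 2*(-c^2 + 10*c + 4*(c - 5)^2 - 16)/(c^2 - 10*c + 16)^3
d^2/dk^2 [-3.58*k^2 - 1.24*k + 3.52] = -7.16000000000000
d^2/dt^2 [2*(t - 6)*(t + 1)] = 4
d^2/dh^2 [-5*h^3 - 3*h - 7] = -30*h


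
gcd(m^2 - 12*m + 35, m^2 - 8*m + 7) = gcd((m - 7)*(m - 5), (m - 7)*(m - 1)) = m - 7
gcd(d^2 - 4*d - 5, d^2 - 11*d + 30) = d - 5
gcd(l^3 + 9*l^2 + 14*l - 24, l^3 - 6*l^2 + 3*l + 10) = 1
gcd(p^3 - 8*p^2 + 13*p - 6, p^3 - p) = p - 1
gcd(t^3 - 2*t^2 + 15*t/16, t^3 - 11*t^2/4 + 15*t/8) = t^2 - 5*t/4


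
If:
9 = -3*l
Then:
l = -3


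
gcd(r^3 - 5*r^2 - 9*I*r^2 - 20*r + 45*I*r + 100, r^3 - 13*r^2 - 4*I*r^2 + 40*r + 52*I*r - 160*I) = r^2 + r*(-5 - 4*I) + 20*I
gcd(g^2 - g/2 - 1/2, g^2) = 1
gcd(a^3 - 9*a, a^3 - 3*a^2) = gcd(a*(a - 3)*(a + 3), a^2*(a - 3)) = a^2 - 3*a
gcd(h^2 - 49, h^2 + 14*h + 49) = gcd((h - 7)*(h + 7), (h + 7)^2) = h + 7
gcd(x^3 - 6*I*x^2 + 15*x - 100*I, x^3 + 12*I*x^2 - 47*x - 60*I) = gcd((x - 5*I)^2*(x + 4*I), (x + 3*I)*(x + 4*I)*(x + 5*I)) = x + 4*I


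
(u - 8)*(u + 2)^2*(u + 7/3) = u^4 - 5*u^3/3 - 112*u^2/3 - 292*u/3 - 224/3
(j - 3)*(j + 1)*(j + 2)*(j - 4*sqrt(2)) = j^4 - 4*sqrt(2)*j^3 - 7*j^2 - 6*j + 28*sqrt(2)*j + 24*sqrt(2)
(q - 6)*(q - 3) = q^2 - 9*q + 18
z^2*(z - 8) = z^3 - 8*z^2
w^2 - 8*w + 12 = (w - 6)*(w - 2)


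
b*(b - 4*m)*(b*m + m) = b^3*m - 4*b^2*m^2 + b^2*m - 4*b*m^2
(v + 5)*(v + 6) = v^2 + 11*v + 30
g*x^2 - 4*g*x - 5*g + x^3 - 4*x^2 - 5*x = (g + x)*(x - 5)*(x + 1)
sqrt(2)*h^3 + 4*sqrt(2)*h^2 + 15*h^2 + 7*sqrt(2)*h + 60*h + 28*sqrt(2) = (h + 4)*(h + 7*sqrt(2))*(sqrt(2)*h + 1)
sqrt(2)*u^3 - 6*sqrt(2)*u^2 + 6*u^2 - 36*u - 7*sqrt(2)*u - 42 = (u - 7)*(u + 3*sqrt(2))*(sqrt(2)*u + sqrt(2))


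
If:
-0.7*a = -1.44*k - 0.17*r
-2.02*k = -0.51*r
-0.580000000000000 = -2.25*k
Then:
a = 0.78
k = 0.26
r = 1.02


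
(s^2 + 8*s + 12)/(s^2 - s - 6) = (s + 6)/(s - 3)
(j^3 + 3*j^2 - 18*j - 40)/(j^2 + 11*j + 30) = (j^2 - 2*j - 8)/(j + 6)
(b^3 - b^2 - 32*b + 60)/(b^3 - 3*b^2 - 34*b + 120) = (b - 2)/(b - 4)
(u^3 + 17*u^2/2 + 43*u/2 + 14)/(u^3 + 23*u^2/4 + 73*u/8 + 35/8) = 4*(u + 4)/(4*u + 5)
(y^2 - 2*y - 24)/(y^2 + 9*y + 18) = (y^2 - 2*y - 24)/(y^2 + 9*y + 18)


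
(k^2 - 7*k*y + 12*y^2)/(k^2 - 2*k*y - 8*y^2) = (k - 3*y)/(k + 2*y)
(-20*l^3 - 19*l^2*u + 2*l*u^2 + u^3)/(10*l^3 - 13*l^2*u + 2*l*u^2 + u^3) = (-4*l^2 - 3*l*u + u^2)/(2*l^2 - 3*l*u + u^2)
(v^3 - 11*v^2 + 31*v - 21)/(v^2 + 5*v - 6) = (v^2 - 10*v + 21)/(v + 6)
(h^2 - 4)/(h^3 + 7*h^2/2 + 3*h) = 2*(h - 2)/(h*(2*h + 3))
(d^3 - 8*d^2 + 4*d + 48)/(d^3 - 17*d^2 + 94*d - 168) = (d + 2)/(d - 7)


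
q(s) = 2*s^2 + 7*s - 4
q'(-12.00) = -41.00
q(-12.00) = 200.00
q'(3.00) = 19.00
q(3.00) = 35.00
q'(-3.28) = -6.12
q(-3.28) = -5.44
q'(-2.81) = -4.24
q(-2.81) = -7.88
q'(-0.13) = 6.48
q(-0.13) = -4.88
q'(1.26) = 12.04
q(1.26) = 8.00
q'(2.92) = 18.68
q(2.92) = 33.49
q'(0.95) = 10.80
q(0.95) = 4.46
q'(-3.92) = -8.68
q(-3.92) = -0.71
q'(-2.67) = -3.68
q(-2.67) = -8.43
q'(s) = 4*s + 7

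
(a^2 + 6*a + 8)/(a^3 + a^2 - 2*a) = (a + 4)/(a*(a - 1))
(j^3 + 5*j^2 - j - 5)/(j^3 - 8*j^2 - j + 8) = (j + 5)/(j - 8)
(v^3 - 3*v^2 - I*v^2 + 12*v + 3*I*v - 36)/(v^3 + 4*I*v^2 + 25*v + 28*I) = (v^2 + 3*v*(-1 + I) - 9*I)/(v^2 + 8*I*v - 7)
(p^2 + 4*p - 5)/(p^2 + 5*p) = (p - 1)/p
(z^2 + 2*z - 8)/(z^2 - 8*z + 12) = (z + 4)/(z - 6)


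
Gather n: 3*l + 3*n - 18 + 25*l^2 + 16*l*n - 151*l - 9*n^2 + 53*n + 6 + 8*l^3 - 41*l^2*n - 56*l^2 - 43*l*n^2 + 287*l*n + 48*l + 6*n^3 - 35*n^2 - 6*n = 8*l^3 - 31*l^2 - 100*l + 6*n^3 + n^2*(-43*l - 44) + n*(-41*l^2 + 303*l + 50) - 12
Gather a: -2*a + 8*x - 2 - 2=-2*a + 8*x - 4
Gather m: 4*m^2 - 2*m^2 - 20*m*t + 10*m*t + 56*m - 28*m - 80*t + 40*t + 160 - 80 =2*m^2 + m*(28 - 10*t) - 40*t + 80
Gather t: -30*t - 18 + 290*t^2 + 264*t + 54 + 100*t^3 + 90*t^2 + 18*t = 100*t^3 + 380*t^2 + 252*t + 36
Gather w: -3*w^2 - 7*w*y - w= -3*w^2 + w*(-7*y - 1)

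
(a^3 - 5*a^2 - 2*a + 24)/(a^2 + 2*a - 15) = (a^2 - 2*a - 8)/(a + 5)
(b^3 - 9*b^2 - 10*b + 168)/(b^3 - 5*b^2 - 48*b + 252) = (b^2 - 3*b - 28)/(b^2 + b - 42)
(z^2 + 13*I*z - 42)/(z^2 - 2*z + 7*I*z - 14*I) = (z + 6*I)/(z - 2)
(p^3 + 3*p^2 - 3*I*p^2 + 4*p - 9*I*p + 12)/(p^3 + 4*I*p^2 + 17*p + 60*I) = (p^2 + p*(3 + I) + 3*I)/(p^2 + 8*I*p - 15)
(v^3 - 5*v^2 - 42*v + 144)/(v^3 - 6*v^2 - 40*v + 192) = (v - 3)/(v - 4)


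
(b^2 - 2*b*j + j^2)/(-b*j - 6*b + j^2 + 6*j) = (-b + j)/(j + 6)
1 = 1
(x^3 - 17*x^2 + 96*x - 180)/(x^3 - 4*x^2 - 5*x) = (x^2 - 12*x + 36)/(x*(x + 1))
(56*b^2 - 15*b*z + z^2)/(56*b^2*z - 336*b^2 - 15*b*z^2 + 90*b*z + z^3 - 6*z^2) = 1/(z - 6)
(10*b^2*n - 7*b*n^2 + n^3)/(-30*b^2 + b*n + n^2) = n*(-2*b + n)/(6*b + n)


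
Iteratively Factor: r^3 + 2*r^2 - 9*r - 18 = (r + 3)*(r^2 - r - 6) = (r - 3)*(r + 3)*(r + 2)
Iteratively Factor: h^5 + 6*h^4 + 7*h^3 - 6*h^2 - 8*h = (h + 1)*(h^4 + 5*h^3 + 2*h^2 - 8*h) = (h - 1)*(h + 1)*(h^3 + 6*h^2 + 8*h) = (h - 1)*(h + 1)*(h + 2)*(h^2 + 4*h) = h*(h - 1)*(h + 1)*(h + 2)*(h + 4)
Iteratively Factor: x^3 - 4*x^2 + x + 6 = (x - 2)*(x^2 - 2*x - 3) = (x - 2)*(x + 1)*(x - 3)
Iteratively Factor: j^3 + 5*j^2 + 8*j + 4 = (j + 2)*(j^2 + 3*j + 2) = (j + 2)^2*(j + 1)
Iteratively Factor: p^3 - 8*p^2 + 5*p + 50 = (p - 5)*(p^2 - 3*p - 10) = (p - 5)^2*(p + 2)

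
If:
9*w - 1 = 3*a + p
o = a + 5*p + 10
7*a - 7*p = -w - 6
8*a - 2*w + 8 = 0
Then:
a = -47/44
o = 169/22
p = -1/4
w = -3/11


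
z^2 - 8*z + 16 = (z - 4)^2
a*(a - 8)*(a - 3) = a^3 - 11*a^2 + 24*a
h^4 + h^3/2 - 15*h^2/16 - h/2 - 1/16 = (h - 1)*(h + 1/4)^2*(h + 1)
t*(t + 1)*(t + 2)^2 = t^4 + 5*t^3 + 8*t^2 + 4*t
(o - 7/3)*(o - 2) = o^2 - 13*o/3 + 14/3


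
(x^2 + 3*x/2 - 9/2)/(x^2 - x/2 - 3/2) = (x + 3)/(x + 1)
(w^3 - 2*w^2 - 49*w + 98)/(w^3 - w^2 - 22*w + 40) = (w^2 - 49)/(w^2 + w - 20)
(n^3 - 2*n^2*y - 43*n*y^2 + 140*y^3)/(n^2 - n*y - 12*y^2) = (n^2 + 2*n*y - 35*y^2)/(n + 3*y)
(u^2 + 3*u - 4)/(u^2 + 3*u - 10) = (u^2 + 3*u - 4)/(u^2 + 3*u - 10)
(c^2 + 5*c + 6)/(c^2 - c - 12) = (c + 2)/(c - 4)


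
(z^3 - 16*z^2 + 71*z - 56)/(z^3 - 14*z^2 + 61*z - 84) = (z^2 - 9*z + 8)/(z^2 - 7*z + 12)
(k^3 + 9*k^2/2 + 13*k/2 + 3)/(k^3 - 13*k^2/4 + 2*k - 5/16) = 8*(2*k^3 + 9*k^2 + 13*k + 6)/(16*k^3 - 52*k^2 + 32*k - 5)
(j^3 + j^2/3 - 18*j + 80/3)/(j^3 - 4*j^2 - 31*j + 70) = (j - 8/3)/(j - 7)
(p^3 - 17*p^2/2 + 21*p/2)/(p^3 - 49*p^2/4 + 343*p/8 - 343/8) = 4*p*(2*p - 3)/(8*p^2 - 42*p + 49)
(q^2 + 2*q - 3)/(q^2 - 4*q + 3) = (q + 3)/(q - 3)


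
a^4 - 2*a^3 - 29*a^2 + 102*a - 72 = (a - 4)*(a - 3)*(a - 1)*(a + 6)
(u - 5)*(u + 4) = u^2 - u - 20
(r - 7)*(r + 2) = r^2 - 5*r - 14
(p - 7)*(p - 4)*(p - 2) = p^3 - 13*p^2 + 50*p - 56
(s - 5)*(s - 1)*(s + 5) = s^3 - s^2 - 25*s + 25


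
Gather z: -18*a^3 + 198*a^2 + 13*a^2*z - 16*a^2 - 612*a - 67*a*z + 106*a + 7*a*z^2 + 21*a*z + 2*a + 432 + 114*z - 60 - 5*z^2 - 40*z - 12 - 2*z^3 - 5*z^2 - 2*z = -18*a^3 + 182*a^2 - 504*a - 2*z^3 + z^2*(7*a - 10) + z*(13*a^2 - 46*a + 72) + 360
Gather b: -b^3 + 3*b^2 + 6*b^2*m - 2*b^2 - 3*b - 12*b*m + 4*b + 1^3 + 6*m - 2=-b^3 + b^2*(6*m + 1) + b*(1 - 12*m) + 6*m - 1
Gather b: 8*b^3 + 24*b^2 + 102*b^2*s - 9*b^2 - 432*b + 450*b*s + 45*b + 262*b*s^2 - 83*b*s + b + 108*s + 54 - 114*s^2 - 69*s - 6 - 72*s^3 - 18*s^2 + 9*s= 8*b^3 + b^2*(102*s + 15) + b*(262*s^2 + 367*s - 386) - 72*s^3 - 132*s^2 + 48*s + 48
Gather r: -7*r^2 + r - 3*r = -7*r^2 - 2*r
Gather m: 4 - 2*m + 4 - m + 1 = 9 - 3*m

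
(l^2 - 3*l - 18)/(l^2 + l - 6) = (l - 6)/(l - 2)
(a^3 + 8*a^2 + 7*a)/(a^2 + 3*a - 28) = a*(a + 1)/(a - 4)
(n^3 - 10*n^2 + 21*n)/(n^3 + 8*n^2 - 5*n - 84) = n*(n - 7)/(n^2 + 11*n + 28)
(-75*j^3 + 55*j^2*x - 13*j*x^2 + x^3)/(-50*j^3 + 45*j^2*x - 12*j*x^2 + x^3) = (-3*j + x)/(-2*j + x)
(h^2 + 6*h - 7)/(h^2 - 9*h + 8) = (h + 7)/(h - 8)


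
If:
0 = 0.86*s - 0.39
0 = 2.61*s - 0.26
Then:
No Solution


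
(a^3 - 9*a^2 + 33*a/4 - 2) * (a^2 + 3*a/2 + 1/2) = a^5 - 15*a^4/2 - 19*a^3/4 + 47*a^2/8 + 9*a/8 - 1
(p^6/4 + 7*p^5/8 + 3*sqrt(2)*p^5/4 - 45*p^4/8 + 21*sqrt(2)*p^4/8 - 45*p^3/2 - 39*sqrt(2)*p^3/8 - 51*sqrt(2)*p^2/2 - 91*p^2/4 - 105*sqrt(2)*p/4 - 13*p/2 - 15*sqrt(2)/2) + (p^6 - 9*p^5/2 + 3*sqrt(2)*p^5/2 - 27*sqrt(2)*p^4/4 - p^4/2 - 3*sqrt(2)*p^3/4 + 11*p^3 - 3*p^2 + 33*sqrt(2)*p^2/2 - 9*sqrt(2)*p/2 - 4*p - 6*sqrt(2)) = 5*p^6/4 - 29*p^5/8 + 9*sqrt(2)*p^5/4 - 49*p^4/8 - 33*sqrt(2)*p^4/8 - 23*p^3/2 - 45*sqrt(2)*p^3/8 - 103*p^2/4 - 9*sqrt(2)*p^2 - 123*sqrt(2)*p/4 - 21*p/2 - 27*sqrt(2)/2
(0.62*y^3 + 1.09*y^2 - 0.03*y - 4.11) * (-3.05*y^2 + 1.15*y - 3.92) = -1.891*y^5 - 2.6115*y^4 - 1.0854*y^3 + 8.2282*y^2 - 4.6089*y + 16.1112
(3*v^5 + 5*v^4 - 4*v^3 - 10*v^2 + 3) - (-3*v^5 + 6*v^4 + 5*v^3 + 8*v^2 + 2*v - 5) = 6*v^5 - v^4 - 9*v^3 - 18*v^2 - 2*v + 8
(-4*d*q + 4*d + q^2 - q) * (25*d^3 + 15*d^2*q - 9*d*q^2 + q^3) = -100*d^4*q + 100*d^4 - 35*d^3*q^2 + 35*d^3*q + 51*d^2*q^3 - 51*d^2*q^2 - 13*d*q^4 + 13*d*q^3 + q^5 - q^4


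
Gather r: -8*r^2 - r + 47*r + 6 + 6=-8*r^2 + 46*r + 12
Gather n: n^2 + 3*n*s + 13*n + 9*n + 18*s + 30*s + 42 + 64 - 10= n^2 + n*(3*s + 22) + 48*s + 96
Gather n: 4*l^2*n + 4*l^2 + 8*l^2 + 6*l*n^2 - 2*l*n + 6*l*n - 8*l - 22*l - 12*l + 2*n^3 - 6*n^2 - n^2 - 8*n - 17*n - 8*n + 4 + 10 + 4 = 12*l^2 - 42*l + 2*n^3 + n^2*(6*l - 7) + n*(4*l^2 + 4*l - 33) + 18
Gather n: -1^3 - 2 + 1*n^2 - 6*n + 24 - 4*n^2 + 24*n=-3*n^2 + 18*n + 21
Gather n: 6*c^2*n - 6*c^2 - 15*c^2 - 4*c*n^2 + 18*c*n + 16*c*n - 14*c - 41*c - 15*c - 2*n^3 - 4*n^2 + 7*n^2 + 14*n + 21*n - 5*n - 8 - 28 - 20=-21*c^2 - 70*c - 2*n^3 + n^2*(3 - 4*c) + n*(6*c^2 + 34*c + 30) - 56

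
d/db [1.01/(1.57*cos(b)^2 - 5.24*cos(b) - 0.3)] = (3.1714*cos(b) - 5.2924)*sin(b)/(-1.57*cos(b)^2 + 5.24*cos(b) + 0.3)^2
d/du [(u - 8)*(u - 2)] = 2*u - 10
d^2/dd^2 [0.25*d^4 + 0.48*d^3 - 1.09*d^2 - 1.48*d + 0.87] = 3.0*d^2 + 2.88*d - 2.18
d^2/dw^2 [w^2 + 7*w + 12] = 2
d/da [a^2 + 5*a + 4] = 2*a + 5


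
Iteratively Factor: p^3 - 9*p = (p)*(p^2 - 9) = p*(p + 3)*(p - 3)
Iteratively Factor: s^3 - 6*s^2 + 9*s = (s - 3)*(s^2 - 3*s) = s*(s - 3)*(s - 3)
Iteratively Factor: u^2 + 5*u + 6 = (u + 2)*(u + 3)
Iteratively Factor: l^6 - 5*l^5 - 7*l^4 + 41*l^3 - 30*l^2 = (l + 3)*(l^5 - 8*l^4 + 17*l^3 - 10*l^2) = (l - 5)*(l + 3)*(l^4 - 3*l^3 + 2*l^2) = l*(l - 5)*(l + 3)*(l^3 - 3*l^2 + 2*l) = l*(l - 5)*(l - 2)*(l + 3)*(l^2 - l) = l^2*(l - 5)*(l - 2)*(l + 3)*(l - 1)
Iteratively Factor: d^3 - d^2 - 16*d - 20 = (d + 2)*(d^2 - 3*d - 10) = (d - 5)*(d + 2)*(d + 2)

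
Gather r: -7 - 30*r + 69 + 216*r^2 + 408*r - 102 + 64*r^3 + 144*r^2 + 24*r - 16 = 64*r^3 + 360*r^2 + 402*r - 56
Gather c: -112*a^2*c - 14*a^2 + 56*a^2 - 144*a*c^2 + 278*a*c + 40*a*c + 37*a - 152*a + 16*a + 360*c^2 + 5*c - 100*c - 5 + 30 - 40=42*a^2 - 99*a + c^2*(360 - 144*a) + c*(-112*a^2 + 318*a - 95) - 15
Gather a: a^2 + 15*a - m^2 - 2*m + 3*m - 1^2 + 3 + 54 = a^2 + 15*a - m^2 + m + 56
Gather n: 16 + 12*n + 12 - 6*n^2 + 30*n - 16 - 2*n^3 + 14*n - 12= -2*n^3 - 6*n^2 + 56*n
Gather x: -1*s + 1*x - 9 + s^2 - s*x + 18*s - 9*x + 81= s^2 + 17*s + x*(-s - 8) + 72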